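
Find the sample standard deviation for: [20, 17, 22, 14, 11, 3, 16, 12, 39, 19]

9.3577

Step 1: Compute the mean: 17.3
Step 2: Sum of squared deviations from the mean: 788.1
Step 3: Sample variance = 788.1 / 9 = 87.5667
Step 4: Standard deviation = sqrt(87.5667) = 9.3577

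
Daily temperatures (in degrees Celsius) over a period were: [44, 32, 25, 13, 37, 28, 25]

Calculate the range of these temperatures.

31

Step 1: Identify the maximum value: max = 44
Step 2: Identify the minimum value: min = 13
Step 3: Range = max - min = 44 - 13 = 31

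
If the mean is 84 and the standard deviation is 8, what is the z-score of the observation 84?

0

Step 1: Recall the z-score formula: z = (x - mu) / sigma
Step 2: Substitute values: z = (84 - 84) / 8
Step 3: z = 0 / 8 = 0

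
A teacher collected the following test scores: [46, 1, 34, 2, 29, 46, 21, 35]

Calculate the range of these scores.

45

Step 1: Identify the maximum value: max = 46
Step 2: Identify the minimum value: min = 1
Step 3: Range = max - min = 46 - 1 = 45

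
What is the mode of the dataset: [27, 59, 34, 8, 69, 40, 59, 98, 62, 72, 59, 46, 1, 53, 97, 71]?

59

Step 1: Count the frequency of each value:
  1: appears 1 time(s)
  8: appears 1 time(s)
  27: appears 1 time(s)
  34: appears 1 time(s)
  40: appears 1 time(s)
  46: appears 1 time(s)
  53: appears 1 time(s)
  59: appears 3 time(s)
  62: appears 1 time(s)
  69: appears 1 time(s)
  71: appears 1 time(s)
  72: appears 1 time(s)
  97: appears 1 time(s)
  98: appears 1 time(s)
Step 2: The value 59 appears most frequently (3 times).
Step 3: Mode = 59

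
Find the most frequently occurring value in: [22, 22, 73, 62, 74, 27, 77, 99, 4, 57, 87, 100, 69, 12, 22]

22

Step 1: Count the frequency of each value:
  4: appears 1 time(s)
  12: appears 1 time(s)
  22: appears 3 time(s)
  27: appears 1 time(s)
  57: appears 1 time(s)
  62: appears 1 time(s)
  69: appears 1 time(s)
  73: appears 1 time(s)
  74: appears 1 time(s)
  77: appears 1 time(s)
  87: appears 1 time(s)
  99: appears 1 time(s)
  100: appears 1 time(s)
Step 2: The value 22 appears most frequently (3 times).
Step 3: Mode = 22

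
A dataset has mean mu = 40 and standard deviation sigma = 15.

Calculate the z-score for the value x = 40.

0

Step 1: Recall the z-score formula: z = (x - mu) / sigma
Step 2: Substitute values: z = (40 - 40) / 15
Step 3: z = 0 / 15 = 0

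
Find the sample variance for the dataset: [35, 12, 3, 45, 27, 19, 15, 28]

181.4286

Step 1: Compute the mean: (35 + 12 + 3 + 45 + 27 + 19 + 15 + 28) / 8 = 23
Step 2: Compute squared deviations from the mean:
  (35 - 23)^2 = 144
  (12 - 23)^2 = 121
  (3 - 23)^2 = 400
  (45 - 23)^2 = 484
  (27 - 23)^2 = 16
  (19 - 23)^2 = 16
  (15 - 23)^2 = 64
  (28 - 23)^2 = 25
Step 3: Sum of squared deviations = 1270
Step 4: Sample variance = 1270 / 7 = 181.4286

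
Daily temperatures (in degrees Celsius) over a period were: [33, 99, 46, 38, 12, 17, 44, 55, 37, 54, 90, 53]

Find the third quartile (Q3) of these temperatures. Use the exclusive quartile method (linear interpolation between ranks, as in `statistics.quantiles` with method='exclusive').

54.75

Step 1: Sort the data: [12, 17, 33, 37, 38, 44, 46, 53, 54, 55, 90, 99]
Step 2: n = 12
Step 3: Using the exclusive quartile method:
  Q1 = 34
  Q2 (median) = 45
  Q3 = 54.75
  IQR = Q3 - Q1 = 54.75 - 34 = 20.75
Step 4: Q3 = 54.75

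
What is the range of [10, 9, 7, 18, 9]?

11

Step 1: Identify the maximum value: max = 18
Step 2: Identify the minimum value: min = 7
Step 3: Range = max - min = 18 - 7 = 11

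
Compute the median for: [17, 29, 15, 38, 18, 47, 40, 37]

33

Step 1: Sort the data in ascending order: [15, 17, 18, 29, 37, 38, 40, 47]
Step 2: The number of values is n = 8.
Step 3: Since n is even, the median is the average of positions 4 and 5:
  Median = (29 + 37) / 2 = 33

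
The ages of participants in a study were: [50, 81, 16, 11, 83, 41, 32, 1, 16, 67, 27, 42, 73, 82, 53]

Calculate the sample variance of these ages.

768.4286

Step 1: Compute the mean: (50 + 81 + 16 + 11 + 83 + 41 + 32 + 1 + 16 + 67 + 27 + 42 + 73 + 82 + 53) / 15 = 45
Step 2: Compute squared deviations from the mean:
  (50 - 45)^2 = 25
  (81 - 45)^2 = 1296
  (16 - 45)^2 = 841
  (11 - 45)^2 = 1156
  (83 - 45)^2 = 1444
  (41 - 45)^2 = 16
  (32 - 45)^2 = 169
  (1 - 45)^2 = 1936
  (16 - 45)^2 = 841
  (67 - 45)^2 = 484
  (27 - 45)^2 = 324
  (42 - 45)^2 = 9
  (73 - 45)^2 = 784
  (82 - 45)^2 = 1369
  (53 - 45)^2 = 64
Step 3: Sum of squared deviations = 10758
Step 4: Sample variance = 10758 / 14 = 768.4286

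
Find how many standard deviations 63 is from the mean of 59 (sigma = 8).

0.5

Step 1: Recall the z-score formula: z = (x - mu) / sigma
Step 2: Substitute values: z = (63 - 59) / 8
Step 3: z = 4 / 8 = 0.5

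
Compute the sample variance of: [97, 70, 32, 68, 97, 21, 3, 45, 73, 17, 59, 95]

1070.0833

Step 1: Compute the mean: (97 + 70 + 32 + 68 + 97 + 21 + 3 + 45 + 73 + 17 + 59 + 95) / 12 = 56.4167
Step 2: Compute squared deviations from the mean:
  (97 - 56.4167)^2 = 1647.0069
  (70 - 56.4167)^2 = 184.5069
  (32 - 56.4167)^2 = 596.1736
  (68 - 56.4167)^2 = 134.1736
  (97 - 56.4167)^2 = 1647.0069
  (21 - 56.4167)^2 = 1254.3403
  (3 - 56.4167)^2 = 2853.3403
  (45 - 56.4167)^2 = 130.3403
  (73 - 56.4167)^2 = 275.0069
  (17 - 56.4167)^2 = 1553.6736
  (59 - 56.4167)^2 = 6.6736
  (95 - 56.4167)^2 = 1488.6736
Step 3: Sum of squared deviations = 11770.9167
Step 4: Sample variance = 11770.9167 / 11 = 1070.0833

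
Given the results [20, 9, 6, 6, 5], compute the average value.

9.2

Step 1: Sum all values: 20 + 9 + 6 + 6 + 5 = 46
Step 2: Count the number of values: n = 5
Step 3: Mean = sum / n = 46 / 5 = 9.2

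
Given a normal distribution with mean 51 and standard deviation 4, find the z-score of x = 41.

-2.5

Step 1: Recall the z-score formula: z = (x - mu) / sigma
Step 2: Substitute values: z = (41 - 51) / 4
Step 3: z = -10 / 4 = -2.5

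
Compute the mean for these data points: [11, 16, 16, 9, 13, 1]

11

Step 1: Sum all values: 11 + 16 + 16 + 9 + 13 + 1 = 66
Step 2: Count the number of values: n = 6
Step 3: Mean = sum / n = 66 / 6 = 11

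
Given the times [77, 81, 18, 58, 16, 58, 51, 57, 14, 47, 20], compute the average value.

45.1818

Step 1: Sum all values: 77 + 81 + 18 + 58 + 16 + 58 + 51 + 57 + 14 + 47 + 20 = 497
Step 2: Count the number of values: n = 11
Step 3: Mean = sum / n = 497 / 11 = 45.1818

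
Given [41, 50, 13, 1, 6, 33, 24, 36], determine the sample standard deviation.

17.5092

Step 1: Compute the mean: 25.5
Step 2: Sum of squared deviations from the mean: 2146
Step 3: Sample variance = 2146 / 7 = 306.5714
Step 4: Standard deviation = sqrt(306.5714) = 17.5092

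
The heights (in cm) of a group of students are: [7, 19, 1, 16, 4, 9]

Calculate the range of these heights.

18

Step 1: Identify the maximum value: max = 19
Step 2: Identify the minimum value: min = 1
Step 3: Range = max - min = 19 - 1 = 18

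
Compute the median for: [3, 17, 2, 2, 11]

3

Step 1: Sort the data in ascending order: [2, 2, 3, 11, 17]
Step 2: The number of values is n = 5.
Step 3: Since n is odd, the median is the middle value at position 3: 3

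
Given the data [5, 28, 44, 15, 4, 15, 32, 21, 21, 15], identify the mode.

15

Step 1: Count the frequency of each value:
  4: appears 1 time(s)
  5: appears 1 time(s)
  15: appears 3 time(s)
  21: appears 2 time(s)
  28: appears 1 time(s)
  32: appears 1 time(s)
  44: appears 1 time(s)
Step 2: The value 15 appears most frequently (3 times).
Step 3: Mode = 15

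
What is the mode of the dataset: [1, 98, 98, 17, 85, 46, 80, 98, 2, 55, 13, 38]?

98

Step 1: Count the frequency of each value:
  1: appears 1 time(s)
  2: appears 1 time(s)
  13: appears 1 time(s)
  17: appears 1 time(s)
  38: appears 1 time(s)
  46: appears 1 time(s)
  55: appears 1 time(s)
  80: appears 1 time(s)
  85: appears 1 time(s)
  98: appears 3 time(s)
Step 2: The value 98 appears most frequently (3 times).
Step 3: Mode = 98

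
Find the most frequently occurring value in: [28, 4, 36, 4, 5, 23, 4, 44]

4

Step 1: Count the frequency of each value:
  4: appears 3 time(s)
  5: appears 1 time(s)
  23: appears 1 time(s)
  28: appears 1 time(s)
  36: appears 1 time(s)
  44: appears 1 time(s)
Step 2: The value 4 appears most frequently (3 times).
Step 3: Mode = 4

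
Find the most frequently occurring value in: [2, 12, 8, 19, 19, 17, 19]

19

Step 1: Count the frequency of each value:
  2: appears 1 time(s)
  8: appears 1 time(s)
  12: appears 1 time(s)
  17: appears 1 time(s)
  19: appears 3 time(s)
Step 2: The value 19 appears most frequently (3 times).
Step 3: Mode = 19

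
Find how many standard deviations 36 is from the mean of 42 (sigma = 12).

-0.5

Step 1: Recall the z-score formula: z = (x - mu) / sigma
Step 2: Substitute values: z = (36 - 42) / 12
Step 3: z = -6 / 12 = -0.5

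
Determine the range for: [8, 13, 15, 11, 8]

7

Step 1: Identify the maximum value: max = 15
Step 2: Identify the minimum value: min = 8
Step 3: Range = max - min = 15 - 8 = 7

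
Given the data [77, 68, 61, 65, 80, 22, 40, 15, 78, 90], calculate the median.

66.5

Step 1: Sort the data in ascending order: [15, 22, 40, 61, 65, 68, 77, 78, 80, 90]
Step 2: The number of values is n = 10.
Step 3: Since n is even, the median is the average of positions 5 and 6:
  Median = (65 + 68) / 2 = 66.5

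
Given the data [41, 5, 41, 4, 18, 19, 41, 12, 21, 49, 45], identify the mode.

41

Step 1: Count the frequency of each value:
  4: appears 1 time(s)
  5: appears 1 time(s)
  12: appears 1 time(s)
  18: appears 1 time(s)
  19: appears 1 time(s)
  21: appears 1 time(s)
  41: appears 3 time(s)
  45: appears 1 time(s)
  49: appears 1 time(s)
Step 2: The value 41 appears most frequently (3 times).
Step 3: Mode = 41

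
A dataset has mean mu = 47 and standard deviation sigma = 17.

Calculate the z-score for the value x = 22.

-1.4706

Step 1: Recall the z-score formula: z = (x - mu) / sigma
Step 2: Substitute values: z = (22 - 47) / 17
Step 3: z = -25 / 17 = -1.4706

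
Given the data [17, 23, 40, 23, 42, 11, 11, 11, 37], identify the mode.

11

Step 1: Count the frequency of each value:
  11: appears 3 time(s)
  17: appears 1 time(s)
  23: appears 2 time(s)
  37: appears 1 time(s)
  40: appears 1 time(s)
  42: appears 1 time(s)
Step 2: The value 11 appears most frequently (3 times).
Step 3: Mode = 11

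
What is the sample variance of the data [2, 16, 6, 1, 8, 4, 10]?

26.9048

Step 1: Compute the mean: (2 + 16 + 6 + 1 + 8 + 4 + 10) / 7 = 6.7143
Step 2: Compute squared deviations from the mean:
  (2 - 6.7143)^2 = 22.2245
  (16 - 6.7143)^2 = 86.2245
  (6 - 6.7143)^2 = 0.5102
  (1 - 6.7143)^2 = 32.6531
  (8 - 6.7143)^2 = 1.6531
  (4 - 6.7143)^2 = 7.3673
  (10 - 6.7143)^2 = 10.7959
Step 3: Sum of squared deviations = 161.4286
Step 4: Sample variance = 161.4286 / 6 = 26.9048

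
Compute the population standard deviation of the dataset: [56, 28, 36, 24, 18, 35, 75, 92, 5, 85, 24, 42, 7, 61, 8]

27.2922

Step 1: Compute the mean: 39.7333
Step 2: Sum of squared deviations from the mean: 11172.9333
Step 3: Population variance = 11172.9333 / 15 = 744.8622
Step 4: Standard deviation = sqrt(744.8622) = 27.2922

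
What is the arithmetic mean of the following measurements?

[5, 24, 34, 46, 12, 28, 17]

23.7143

Step 1: Sum all values: 5 + 24 + 34 + 46 + 12 + 28 + 17 = 166
Step 2: Count the number of values: n = 7
Step 3: Mean = sum / n = 166 / 7 = 23.7143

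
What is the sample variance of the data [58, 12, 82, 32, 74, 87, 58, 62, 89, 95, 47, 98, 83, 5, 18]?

964.7143

Step 1: Compute the mean: (58 + 12 + 82 + 32 + 74 + 87 + 58 + 62 + 89 + 95 + 47 + 98 + 83 + 5 + 18) / 15 = 60
Step 2: Compute squared deviations from the mean:
  (58 - 60)^2 = 4
  (12 - 60)^2 = 2304
  (82 - 60)^2 = 484
  (32 - 60)^2 = 784
  (74 - 60)^2 = 196
  (87 - 60)^2 = 729
  (58 - 60)^2 = 4
  (62 - 60)^2 = 4
  (89 - 60)^2 = 841
  (95 - 60)^2 = 1225
  (47 - 60)^2 = 169
  (98 - 60)^2 = 1444
  (83 - 60)^2 = 529
  (5 - 60)^2 = 3025
  (18 - 60)^2 = 1764
Step 3: Sum of squared deviations = 13506
Step 4: Sample variance = 13506 / 14 = 964.7143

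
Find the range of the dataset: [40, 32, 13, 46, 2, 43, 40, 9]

44

Step 1: Identify the maximum value: max = 46
Step 2: Identify the minimum value: min = 2
Step 3: Range = max - min = 46 - 2 = 44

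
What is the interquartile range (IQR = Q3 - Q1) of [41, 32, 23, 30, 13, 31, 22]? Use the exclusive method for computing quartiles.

10

Step 1: Sort the data: [13, 22, 23, 30, 31, 32, 41]
Step 2: n = 7
Step 3: Using the exclusive quartile method:
  Q1 = 22
  Q2 (median) = 30
  Q3 = 32
  IQR = Q3 - Q1 = 32 - 22 = 10
Step 4: IQR = 10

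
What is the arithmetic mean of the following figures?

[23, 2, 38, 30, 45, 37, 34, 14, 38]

29

Step 1: Sum all values: 23 + 2 + 38 + 30 + 45 + 37 + 34 + 14 + 38 = 261
Step 2: Count the number of values: n = 9
Step 3: Mean = sum / n = 261 / 9 = 29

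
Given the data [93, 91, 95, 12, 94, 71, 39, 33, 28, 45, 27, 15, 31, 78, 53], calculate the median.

45

Step 1: Sort the data in ascending order: [12, 15, 27, 28, 31, 33, 39, 45, 53, 71, 78, 91, 93, 94, 95]
Step 2: The number of values is n = 15.
Step 3: Since n is odd, the median is the middle value at position 8: 45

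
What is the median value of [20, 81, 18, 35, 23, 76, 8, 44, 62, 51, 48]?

44

Step 1: Sort the data in ascending order: [8, 18, 20, 23, 35, 44, 48, 51, 62, 76, 81]
Step 2: The number of values is n = 11.
Step 3: Since n is odd, the median is the middle value at position 6: 44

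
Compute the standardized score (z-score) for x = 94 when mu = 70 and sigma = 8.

3

Step 1: Recall the z-score formula: z = (x - mu) / sigma
Step 2: Substitute values: z = (94 - 70) / 8
Step 3: z = 24 / 8 = 3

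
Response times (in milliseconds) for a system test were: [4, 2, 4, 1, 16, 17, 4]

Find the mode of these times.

4

Step 1: Count the frequency of each value:
  1: appears 1 time(s)
  2: appears 1 time(s)
  4: appears 3 time(s)
  16: appears 1 time(s)
  17: appears 1 time(s)
Step 2: The value 4 appears most frequently (3 times).
Step 3: Mode = 4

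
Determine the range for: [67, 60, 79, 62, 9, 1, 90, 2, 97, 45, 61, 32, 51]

96

Step 1: Identify the maximum value: max = 97
Step 2: Identify the minimum value: min = 1
Step 3: Range = max - min = 97 - 1 = 96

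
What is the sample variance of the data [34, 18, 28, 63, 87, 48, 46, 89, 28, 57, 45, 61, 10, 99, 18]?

751.6381

Step 1: Compute the mean: (34 + 18 + 28 + 63 + 87 + 48 + 46 + 89 + 28 + 57 + 45 + 61 + 10 + 99 + 18) / 15 = 48.7333
Step 2: Compute squared deviations from the mean:
  (34 - 48.7333)^2 = 217.0711
  (18 - 48.7333)^2 = 944.5378
  (28 - 48.7333)^2 = 429.8711
  (63 - 48.7333)^2 = 203.5378
  (87 - 48.7333)^2 = 1464.3378
  (48 - 48.7333)^2 = 0.5378
  (46 - 48.7333)^2 = 7.4711
  (89 - 48.7333)^2 = 1621.4044
  (28 - 48.7333)^2 = 429.8711
  (57 - 48.7333)^2 = 68.3378
  (45 - 48.7333)^2 = 13.9378
  (61 - 48.7333)^2 = 150.4711
  (10 - 48.7333)^2 = 1500.2711
  (99 - 48.7333)^2 = 2526.7378
  (18 - 48.7333)^2 = 944.5378
Step 3: Sum of squared deviations = 10522.9333
Step 4: Sample variance = 10522.9333 / 14 = 751.6381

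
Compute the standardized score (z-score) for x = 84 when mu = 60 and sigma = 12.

2

Step 1: Recall the z-score formula: z = (x - mu) / sigma
Step 2: Substitute values: z = (84 - 60) / 12
Step 3: z = 24 / 12 = 2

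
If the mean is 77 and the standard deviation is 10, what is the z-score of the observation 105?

2.8

Step 1: Recall the z-score formula: z = (x - mu) / sigma
Step 2: Substitute values: z = (105 - 77) / 10
Step 3: z = 28 / 10 = 2.8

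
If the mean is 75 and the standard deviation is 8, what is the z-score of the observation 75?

0

Step 1: Recall the z-score formula: z = (x - mu) / sigma
Step 2: Substitute values: z = (75 - 75) / 8
Step 3: z = 0 / 8 = 0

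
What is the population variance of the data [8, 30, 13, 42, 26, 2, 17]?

163.6327

Step 1: Compute the mean: (8 + 30 + 13 + 42 + 26 + 2 + 17) / 7 = 19.7143
Step 2: Compute squared deviations from the mean:
  (8 - 19.7143)^2 = 137.2245
  (30 - 19.7143)^2 = 105.7959
  (13 - 19.7143)^2 = 45.0816
  (42 - 19.7143)^2 = 496.6531
  (26 - 19.7143)^2 = 39.5102
  (2 - 19.7143)^2 = 313.7959
  (17 - 19.7143)^2 = 7.3673
Step 3: Sum of squared deviations = 1145.4286
Step 4: Population variance = 1145.4286 / 7 = 163.6327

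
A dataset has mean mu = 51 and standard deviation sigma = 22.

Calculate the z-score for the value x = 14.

-1.6818

Step 1: Recall the z-score formula: z = (x - mu) / sigma
Step 2: Substitute values: z = (14 - 51) / 22
Step 3: z = -37 / 22 = -1.6818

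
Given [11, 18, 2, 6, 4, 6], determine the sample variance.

33.7667

Step 1: Compute the mean: (11 + 18 + 2 + 6 + 4 + 6) / 6 = 7.8333
Step 2: Compute squared deviations from the mean:
  (11 - 7.8333)^2 = 10.0278
  (18 - 7.8333)^2 = 103.3611
  (2 - 7.8333)^2 = 34.0278
  (6 - 7.8333)^2 = 3.3611
  (4 - 7.8333)^2 = 14.6944
  (6 - 7.8333)^2 = 3.3611
Step 3: Sum of squared deviations = 168.8333
Step 4: Sample variance = 168.8333 / 5 = 33.7667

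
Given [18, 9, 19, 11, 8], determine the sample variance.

26.5

Step 1: Compute the mean: (18 + 9 + 19 + 11 + 8) / 5 = 13
Step 2: Compute squared deviations from the mean:
  (18 - 13)^2 = 25
  (9 - 13)^2 = 16
  (19 - 13)^2 = 36
  (11 - 13)^2 = 4
  (8 - 13)^2 = 25
Step 3: Sum of squared deviations = 106
Step 4: Sample variance = 106 / 4 = 26.5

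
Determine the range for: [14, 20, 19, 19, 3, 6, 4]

17

Step 1: Identify the maximum value: max = 20
Step 2: Identify the minimum value: min = 3
Step 3: Range = max - min = 20 - 3 = 17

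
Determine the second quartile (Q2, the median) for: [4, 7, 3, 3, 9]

4

Step 1: Sort the data: [3, 3, 4, 7, 9]
Step 2: n = 5
Step 3: Q2 is the median. Since n is odd, it is the middle value at position 3: 4
Step 4: Q2 = 4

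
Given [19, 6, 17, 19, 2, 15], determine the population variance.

43.6667

Step 1: Compute the mean: (19 + 6 + 17 + 19 + 2 + 15) / 6 = 13
Step 2: Compute squared deviations from the mean:
  (19 - 13)^2 = 36
  (6 - 13)^2 = 49
  (17 - 13)^2 = 16
  (19 - 13)^2 = 36
  (2 - 13)^2 = 121
  (15 - 13)^2 = 4
Step 3: Sum of squared deviations = 262
Step 4: Population variance = 262 / 6 = 43.6667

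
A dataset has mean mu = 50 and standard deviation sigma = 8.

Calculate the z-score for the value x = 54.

0.5

Step 1: Recall the z-score formula: z = (x - mu) / sigma
Step 2: Substitute values: z = (54 - 50) / 8
Step 3: z = 4 / 8 = 0.5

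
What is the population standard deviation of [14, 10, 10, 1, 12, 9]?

4.0689

Step 1: Compute the mean: 9.3333
Step 2: Sum of squared deviations from the mean: 99.3333
Step 3: Population variance = 99.3333 / 6 = 16.5556
Step 4: Standard deviation = sqrt(16.5556) = 4.0689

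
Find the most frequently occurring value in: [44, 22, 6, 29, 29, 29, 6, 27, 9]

29

Step 1: Count the frequency of each value:
  6: appears 2 time(s)
  9: appears 1 time(s)
  22: appears 1 time(s)
  27: appears 1 time(s)
  29: appears 3 time(s)
  44: appears 1 time(s)
Step 2: The value 29 appears most frequently (3 times).
Step 3: Mode = 29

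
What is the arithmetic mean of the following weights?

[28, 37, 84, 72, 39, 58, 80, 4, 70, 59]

53.1

Step 1: Sum all values: 28 + 37 + 84 + 72 + 39 + 58 + 80 + 4 + 70 + 59 = 531
Step 2: Count the number of values: n = 10
Step 3: Mean = sum / n = 531 / 10 = 53.1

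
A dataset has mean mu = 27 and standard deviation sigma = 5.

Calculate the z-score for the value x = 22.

-1

Step 1: Recall the z-score formula: z = (x - mu) / sigma
Step 2: Substitute values: z = (22 - 27) / 5
Step 3: z = -5 / 5 = -1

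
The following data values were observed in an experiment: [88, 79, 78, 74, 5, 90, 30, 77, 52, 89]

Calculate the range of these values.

85

Step 1: Identify the maximum value: max = 90
Step 2: Identify the minimum value: min = 5
Step 3: Range = max - min = 90 - 5 = 85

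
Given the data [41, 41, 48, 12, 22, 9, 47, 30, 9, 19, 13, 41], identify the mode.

41

Step 1: Count the frequency of each value:
  9: appears 2 time(s)
  12: appears 1 time(s)
  13: appears 1 time(s)
  19: appears 1 time(s)
  22: appears 1 time(s)
  30: appears 1 time(s)
  41: appears 3 time(s)
  47: appears 1 time(s)
  48: appears 1 time(s)
Step 2: The value 41 appears most frequently (3 times).
Step 3: Mode = 41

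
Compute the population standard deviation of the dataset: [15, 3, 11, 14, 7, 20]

5.5277

Step 1: Compute the mean: 11.6667
Step 2: Sum of squared deviations from the mean: 183.3333
Step 3: Population variance = 183.3333 / 6 = 30.5556
Step 4: Standard deviation = sqrt(30.5556) = 5.5277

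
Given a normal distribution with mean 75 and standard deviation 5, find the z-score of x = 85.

2

Step 1: Recall the z-score formula: z = (x - mu) / sigma
Step 2: Substitute values: z = (85 - 75) / 5
Step 3: z = 10 / 5 = 2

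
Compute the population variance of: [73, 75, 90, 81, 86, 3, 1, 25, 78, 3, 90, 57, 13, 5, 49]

1216.9067

Step 1: Compute the mean: (73 + 75 + 90 + 81 + 86 + 3 + 1 + 25 + 78 + 3 + 90 + 57 + 13 + 5 + 49) / 15 = 48.6
Step 2: Compute squared deviations from the mean:
  (73 - 48.6)^2 = 595.36
  (75 - 48.6)^2 = 696.96
  (90 - 48.6)^2 = 1713.96
  (81 - 48.6)^2 = 1049.76
  (86 - 48.6)^2 = 1398.76
  (3 - 48.6)^2 = 2079.36
  (1 - 48.6)^2 = 2265.76
  (25 - 48.6)^2 = 556.96
  (78 - 48.6)^2 = 864.36
  (3 - 48.6)^2 = 2079.36
  (90 - 48.6)^2 = 1713.96
  (57 - 48.6)^2 = 70.56
  (13 - 48.6)^2 = 1267.36
  (5 - 48.6)^2 = 1900.96
  (49 - 48.6)^2 = 0.16
Step 3: Sum of squared deviations = 18253.6
Step 4: Population variance = 18253.6 / 15 = 1216.9067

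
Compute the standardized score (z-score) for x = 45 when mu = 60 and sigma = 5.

-3

Step 1: Recall the z-score formula: z = (x - mu) / sigma
Step 2: Substitute values: z = (45 - 60) / 5
Step 3: z = -15 / 5 = -3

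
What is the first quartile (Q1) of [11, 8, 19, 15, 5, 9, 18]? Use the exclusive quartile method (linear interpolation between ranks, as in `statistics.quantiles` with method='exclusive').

8

Step 1: Sort the data: [5, 8, 9, 11, 15, 18, 19]
Step 2: n = 7
Step 3: Using the exclusive quartile method:
  Q1 = 8
  Q2 (median) = 11
  Q3 = 18
  IQR = Q3 - Q1 = 18 - 8 = 10
Step 4: Q1 = 8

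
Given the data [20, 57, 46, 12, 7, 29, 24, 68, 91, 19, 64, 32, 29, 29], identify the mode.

29

Step 1: Count the frequency of each value:
  7: appears 1 time(s)
  12: appears 1 time(s)
  19: appears 1 time(s)
  20: appears 1 time(s)
  24: appears 1 time(s)
  29: appears 3 time(s)
  32: appears 1 time(s)
  46: appears 1 time(s)
  57: appears 1 time(s)
  64: appears 1 time(s)
  68: appears 1 time(s)
  91: appears 1 time(s)
Step 2: The value 29 appears most frequently (3 times).
Step 3: Mode = 29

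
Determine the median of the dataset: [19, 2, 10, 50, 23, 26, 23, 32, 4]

23

Step 1: Sort the data in ascending order: [2, 4, 10, 19, 23, 23, 26, 32, 50]
Step 2: The number of values is n = 9.
Step 3: Since n is odd, the median is the middle value at position 5: 23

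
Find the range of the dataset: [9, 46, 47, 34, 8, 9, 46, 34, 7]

40

Step 1: Identify the maximum value: max = 47
Step 2: Identify the minimum value: min = 7
Step 3: Range = max - min = 47 - 7 = 40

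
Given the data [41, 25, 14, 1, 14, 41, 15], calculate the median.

15

Step 1: Sort the data in ascending order: [1, 14, 14, 15, 25, 41, 41]
Step 2: The number of values is n = 7.
Step 3: Since n is odd, the median is the middle value at position 4: 15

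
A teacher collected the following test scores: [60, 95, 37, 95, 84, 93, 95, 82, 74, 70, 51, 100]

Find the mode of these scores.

95

Step 1: Count the frequency of each value:
  37: appears 1 time(s)
  51: appears 1 time(s)
  60: appears 1 time(s)
  70: appears 1 time(s)
  74: appears 1 time(s)
  82: appears 1 time(s)
  84: appears 1 time(s)
  93: appears 1 time(s)
  95: appears 3 time(s)
  100: appears 1 time(s)
Step 2: The value 95 appears most frequently (3 times).
Step 3: Mode = 95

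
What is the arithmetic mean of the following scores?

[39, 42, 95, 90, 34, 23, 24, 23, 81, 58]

50.9

Step 1: Sum all values: 39 + 42 + 95 + 90 + 34 + 23 + 24 + 23 + 81 + 58 = 509
Step 2: Count the number of values: n = 10
Step 3: Mean = sum / n = 509 / 10 = 50.9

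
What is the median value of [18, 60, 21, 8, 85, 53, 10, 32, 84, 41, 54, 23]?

36.5

Step 1: Sort the data in ascending order: [8, 10, 18, 21, 23, 32, 41, 53, 54, 60, 84, 85]
Step 2: The number of values is n = 12.
Step 3: Since n is even, the median is the average of positions 6 and 7:
  Median = (32 + 41) / 2 = 36.5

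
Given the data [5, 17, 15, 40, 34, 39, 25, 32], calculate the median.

28.5

Step 1: Sort the data in ascending order: [5, 15, 17, 25, 32, 34, 39, 40]
Step 2: The number of values is n = 8.
Step 3: Since n is even, the median is the average of positions 4 and 5:
  Median = (25 + 32) / 2 = 28.5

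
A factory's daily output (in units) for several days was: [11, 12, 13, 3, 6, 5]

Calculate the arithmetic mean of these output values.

8.3333

Step 1: Sum all values: 11 + 12 + 13 + 3 + 6 + 5 = 50
Step 2: Count the number of values: n = 6
Step 3: Mean = sum / n = 50 / 6 = 8.3333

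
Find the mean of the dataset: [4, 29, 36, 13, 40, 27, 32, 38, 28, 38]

28.5

Step 1: Sum all values: 4 + 29 + 36 + 13 + 40 + 27 + 32 + 38 + 28 + 38 = 285
Step 2: Count the number of values: n = 10
Step 3: Mean = sum / n = 285 / 10 = 28.5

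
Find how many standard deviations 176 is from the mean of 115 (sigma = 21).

2.9048

Step 1: Recall the z-score formula: z = (x - mu) / sigma
Step 2: Substitute values: z = (176 - 115) / 21
Step 3: z = 61 / 21 = 2.9048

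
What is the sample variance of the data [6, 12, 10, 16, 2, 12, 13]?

22.1429

Step 1: Compute the mean: (6 + 12 + 10 + 16 + 2 + 12 + 13) / 7 = 10.1429
Step 2: Compute squared deviations from the mean:
  (6 - 10.1429)^2 = 17.1633
  (12 - 10.1429)^2 = 3.449
  (10 - 10.1429)^2 = 0.0204
  (16 - 10.1429)^2 = 34.3061
  (2 - 10.1429)^2 = 66.3061
  (12 - 10.1429)^2 = 3.449
  (13 - 10.1429)^2 = 8.1633
Step 3: Sum of squared deviations = 132.8571
Step 4: Sample variance = 132.8571 / 6 = 22.1429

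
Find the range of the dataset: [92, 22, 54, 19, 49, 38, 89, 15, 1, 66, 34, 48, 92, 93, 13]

92

Step 1: Identify the maximum value: max = 93
Step 2: Identify the minimum value: min = 1
Step 3: Range = max - min = 93 - 1 = 92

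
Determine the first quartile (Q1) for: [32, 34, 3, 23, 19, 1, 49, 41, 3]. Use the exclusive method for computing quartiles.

3

Step 1: Sort the data: [1, 3, 3, 19, 23, 32, 34, 41, 49]
Step 2: n = 9
Step 3: Using the exclusive quartile method:
  Q1 = 3
  Q2 (median) = 23
  Q3 = 37.5
  IQR = Q3 - Q1 = 37.5 - 3 = 34.5
Step 4: Q1 = 3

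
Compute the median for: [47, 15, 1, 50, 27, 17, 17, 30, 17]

17

Step 1: Sort the data in ascending order: [1, 15, 17, 17, 17, 27, 30, 47, 50]
Step 2: The number of values is n = 9.
Step 3: Since n is odd, the median is the middle value at position 5: 17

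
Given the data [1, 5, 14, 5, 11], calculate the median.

5

Step 1: Sort the data in ascending order: [1, 5, 5, 11, 14]
Step 2: The number of values is n = 5.
Step 3: Since n is odd, the median is the middle value at position 3: 5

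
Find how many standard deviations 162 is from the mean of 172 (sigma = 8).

-1.25

Step 1: Recall the z-score formula: z = (x - mu) / sigma
Step 2: Substitute values: z = (162 - 172) / 8
Step 3: z = -10 / 8 = -1.25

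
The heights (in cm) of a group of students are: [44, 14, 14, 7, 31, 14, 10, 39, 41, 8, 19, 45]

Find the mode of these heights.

14

Step 1: Count the frequency of each value:
  7: appears 1 time(s)
  8: appears 1 time(s)
  10: appears 1 time(s)
  14: appears 3 time(s)
  19: appears 1 time(s)
  31: appears 1 time(s)
  39: appears 1 time(s)
  41: appears 1 time(s)
  44: appears 1 time(s)
  45: appears 1 time(s)
Step 2: The value 14 appears most frequently (3 times).
Step 3: Mode = 14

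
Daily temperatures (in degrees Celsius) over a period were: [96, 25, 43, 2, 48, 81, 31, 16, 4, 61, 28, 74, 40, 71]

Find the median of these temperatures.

41.5

Step 1: Sort the data in ascending order: [2, 4, 16, 25, 28, 31, 40, 43, 48, 61, 71, 74, 81, 96]
Step 2: The number of values is n = 14.
Step 3: Since n is even, the median is the average of positions 7 and 8:
  Median = (40 + 43) / 2 = 41.5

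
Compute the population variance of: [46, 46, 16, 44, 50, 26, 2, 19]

276.8594

Step 1: Compute the mean: (46 + 46 + 16 + 44 + 50 + 26 + 2 + 19) / 8 = 31.125
Step 2: Compute squared deviations from the mean:
  (46 - 31.125)^2 = 221.2656
  (46 - 31.125)^2 = 221.2656
  (16 - 31.125)^2 = 228.7656
  (44 - 31.125)^2 = 165.7656
  (50 - 31.125)^2 = 356.2656
  (26 - 31.125)^2 = 26.2656
  (2 - 31.125)^2 = 848.2656
  (19 - 31.125)^2 = 147.0156
Step 3: Sum of squared deviations = 2214.875
Step 4: Population variance = 2214.875 / 8 = 276.8594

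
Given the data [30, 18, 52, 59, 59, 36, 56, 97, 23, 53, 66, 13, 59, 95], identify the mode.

59

Step 1: Count the frequency of each value:
  13: appears 1 time(s)
  18: appears 1 time(s)
  23: appears 1 time(s)
  30: appears 1 time(s)
  36: appears 1 time(s)
  52: appears 1 time(s)
  53: appears 1 time(s)
  56: appears 1 time(s)
  59: appears 3 time(s)
  66: appears 1 time(s)
  95: appears 1 time(s)
  97: appears 1 time(s)
Step 2: The value 59 appears most frequently (3 times).
Step 3: Mode = 59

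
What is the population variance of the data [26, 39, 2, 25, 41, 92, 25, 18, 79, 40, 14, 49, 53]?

592.6746

Step 1: Compute the mean: (26 + 39 + 2 + 25 + 41 + 92 + 25 + 18 + 79 + 40 + 14 + 49 + 53) / 13 = 38.6923
Step 2: Compute squared deviations from the mean:
  (26 - 38.6923)^2 = 161.0947
  (39 - 38.6923)^2 = 0.0947
  (2 - 38.6923)^2 = 1346.3254
  (25 - 38.6923)^2 = 187.4793
  (41 - 38.6923)^2 = 5.3254
  (92 - 38.6923)^2 = 2841.7101
  (25 - 38.6923)^2 = 187.4793
  (18 - 38.6923)^2 = 428.1716
  (79 - 38.6923)^2 = 1624.7101
  (40 - 38.6923)^2 = 1.7101
  (14 - 38.6923)^2 = 609.7101
  (49 - 38.6923)^2 = 106.2485
  (53 - 38.6923)^2 = 204.7101
Step 3: Sum of squared deviations = 7704.7692
Step 4: Population variance = 7704.7692 / 13 = 592.6746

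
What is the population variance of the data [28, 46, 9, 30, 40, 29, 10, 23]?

146.6094

Step 1: Compute the mean: (28 + 46 + 9 + 30 + 40 + 29 + 10 + 23) / 8 = 26.875
Step 2: Compute squared deviations from the mean:
  (28 - 26.875)^2 = 1.2656
  (46 - 26.875)^2 = 365.7656
  (9 - 26.875)^2 = 319.5156
  (30 - 26.875)^2 = 9.7656
  (40 - 26.875)^2 = 172.2656
  (29 - 26.875)^2 = 4.5156
  (10 - 26.875)^2 = 284.7656
  (23 - 26.875)^2 = 15.0156
Step 3: Sum of squared deviations = 1172.875
Step 4: Population variance = 1172.875 / 8 = 146.6094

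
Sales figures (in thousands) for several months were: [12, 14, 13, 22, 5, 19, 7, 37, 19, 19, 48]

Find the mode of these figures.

19

Step 1: Count the frequency of each value:
  5: appears 1 time(s)
  7: appears 1 time(s)
  12: appears 1 time(s)
  13: appears 1 time(s)
  14: appears 1 time(s)
  19: appears 3 time(s)
  22: appears 1 time(s)
  37: appears 1 time(s)
  48: appears 1 time(s)
Step 2: The value 19 appears most frequently (3 times).
Step 3: Mode = 19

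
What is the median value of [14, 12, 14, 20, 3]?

14

Step 1: Sort the data in ascending order: [3, 12, 14, 14, 20]
Step 2: The number of values is n = 5.
Step 3: Since n is odd, the median is the middle value at position 3: 14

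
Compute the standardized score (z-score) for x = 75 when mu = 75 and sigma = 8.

0

Step 1: Recall the z-score formula: z = (x - mu) / sigma
Step 2: Substitute values: z = (75 - 75) / 8
Step 3: z = 0 / 8 = 0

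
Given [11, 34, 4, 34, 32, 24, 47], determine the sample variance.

219.2857

Step 1: Compute the mean: (11 + 34 + 4 + 34 + 32 + 24 + 47) / 7 = 26.5714
Step 2: Compute squared deviations from the mean:
  (11 - 26.5714)^2 = 242.4694
  (34 - 26.5714)^2 = 55.1837
  (4 - 26.5714)^2 = 509.4694
  (34 - 26.5714)^2 = 55.1837
  (32 - 26.5714)^2 = 29.4694
  (24 - 26.5714)^2 = 6.6122
  (47 - 26.5714)^2 = 417.3265
Step 3: Sum of squared deviations = 1315.7143
Step 4: Sample variance = 1315.7143 / 6 = 219.2857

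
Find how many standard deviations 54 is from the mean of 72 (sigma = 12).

-1.5

Step 1: Recall the z-score formula: z = (x - mu) / sigma
Step 2: Substitute values: z = (54 - 72) / 12
Step 3: z = -18 / 12 = -1.5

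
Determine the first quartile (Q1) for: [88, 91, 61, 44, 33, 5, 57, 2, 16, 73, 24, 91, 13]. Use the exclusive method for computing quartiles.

14.5

Step 1: Sort the data: [2, 5, 13, 16, 24, 33, 44, 57, 61, 73, 88, 91, 91]
Step 2: n = 13
Step 3: Using the exclusive quartile method:
  Q1 = 14.5
  Q2 (median) = 44
  Q3 = 80.5
  IQR = Q3 - Q1 = 80.5 - 14.5 = 66
Step 4: Q1 = 14.5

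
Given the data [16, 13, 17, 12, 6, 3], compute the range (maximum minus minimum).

14

Step 1: Identify the maximum value: max = 17
Step 2: Identify the minimum value: min = 3
Step 3: Range = max - min = 17 - 3 = 14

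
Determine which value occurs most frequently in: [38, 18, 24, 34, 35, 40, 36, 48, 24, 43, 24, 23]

24

Step 1: Count the frequency of each value:
  18: appears 1 time(s)
  23: appears 1 time(s)
  24: appears 3 time(s)
  34: appears 1 time(s)
  35: appears 1 time(s)
  36: appears 1 time(s)
  38: appears 1 time(s)
  40: appears 1 time(s)
  43: appears 1 time(s)
  48: appears 1 time(s)
Step 2: The value 24 appears most frequently (3 times).
Step 3: Mode = 24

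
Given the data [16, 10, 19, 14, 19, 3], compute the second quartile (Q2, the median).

15

Step 1: Sort the data: [3, 10, 14, 16, 19, 19]
Step 2: n = 6
Step 3: Q2 is the median. Since n is even, it is the average of the values at positions 3 and 4:
  Q2 = (14 + 16) / 2 = 15
Step 4: Q2 = 15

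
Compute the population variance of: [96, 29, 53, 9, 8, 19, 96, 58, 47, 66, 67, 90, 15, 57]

898.0612

Step 1: Compute the mean: (96 + 29 + 53 + 9 + 8 + 19 + 96 + 58 + 47 + 66 + 67 + 90 + 15 + 57) / 14 = 50.7143
Step 2: Compute squared deviations from the mean:
  (96 - 50.7143)^2 = 2050.7959
  (29 - 50.7143)^2 = 471.5102
  (53 - 50.7143)^2 = 5.2245
  (9 - 50.7143)^2 = 1740.0816
  (8 - 50.7143)^2 = 1824.5102
  (19 - 50.7143)^2 = 1005.7959
  (96 - 50.7143)^2 = 2050.7959
  (58 - 50.7143)^2 = 53.0816
  (47 - 50.7143)^2 = 13.7959
  (66 - 50.7143)^2 = 233.6531
  (67 - 50.7143)^2 = 265.2245
  (90 - 50.7143)^2 = 1543.3673
  (15 - 50.7143)^2 = 1275.5102
  (57 - 50.7143)^2 = 39.5102
Step 3: Sum of squared deviations = 12572.8571
Step 4: Population variance = 12572.8571 / 14 = 898.0612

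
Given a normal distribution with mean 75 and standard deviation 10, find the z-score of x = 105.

3

Step 1: Recall the z-score formula: z = (x - mu) / sigma
Step 2: Substitute values: z = (105 - 75) / 10
Step 3: z = 30 / 10 = 3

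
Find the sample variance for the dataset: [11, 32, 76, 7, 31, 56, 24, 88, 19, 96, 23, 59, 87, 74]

976.7967

Step 1: Compute the mean: (11 + 32 + 76 + 7 + 31 + 56 + 24 + 88 + 19 + 96 + 23 + 59 + 87 + 74) / 14 = 48.7857
Step 2: Compute squared deviations from the mean:
  (11 - 48.7857)^2 = 1427.7602
  (32 - 48.7857)^2 = 281.7602
  (76 - 48.7857)^2 = 740.6173
  (7 - 48.7857)^2 = 1746.0459
  (31 - 48.7857)^2 = 316.3316
  (56 - 48.7857)^2 = 52.0459
  (24 - 48.7857)^2 = 614.3316
  (88 - 48.7857)^2 = 1537.7602
  (19 - 48.7857)^2 = 887.1888
  (96 - 48.7857)^2 = 2229.1888
  (23 - 48.7857)^2 = 664.9031
  (59 - 48.7857)^2 = 104.3316
  (87 - 48.7857)^2 = 1460.3316
  (74 - 48.7857)^2 = 635.7602
Step 3: Sum of squared deviations = 12698.3571
Step 4: Sample variance = 12698.3571 / 13 = 976.7967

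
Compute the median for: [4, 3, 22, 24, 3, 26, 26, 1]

13

Step 1: Sort the data in ascending order: [1, 3, 3, 4, 22, 24, 26, 26]
Step 2: The number of values is n = 8.
Step 3: Since n is even, the median is the average of positions 4 and 5:
  Median = (4 + 22) / 2 = 13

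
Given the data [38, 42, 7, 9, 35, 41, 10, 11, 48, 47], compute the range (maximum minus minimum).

41

Step 1: Identify the maximum value: max = 48
Step 2: Identify the minimum value: min = 7
Step 3: Range = max - min = 48 - 7 = 41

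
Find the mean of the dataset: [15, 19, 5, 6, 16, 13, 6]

11.4286

Step 1: Sum all values: 15 + 19 + 5 + 6 + 16 + 13 + 6 = 80
Step 2: Count the number of values: n = 7
Step 3: Mean = sum / n = 80 / 7 = 11.4286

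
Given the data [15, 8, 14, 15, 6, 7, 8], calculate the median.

8

Step 1: Sort the data in ascending order: [6, 7, 8, 8, 14, 15, 15]
Step 2: The number of values is n = 7.
Step 3: Since n is odd, the median is the middle value at position 4: 8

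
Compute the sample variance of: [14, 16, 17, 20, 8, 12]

17.5

Step 1: Compute the mean: (14 + 16 + 17 + 20 + 8 + 12) / 6 = 14.5
Step 2: Compute squared deviations from the mean:
  (14 - 14.5)^2 = 0.25
  (16 - 14.5)^2 = 2.25
  (17 - 14.5)^2 = 6.25
  (20 - 14.5)^2 = 30.25
  (8 - 14.5)^2 = 42.25
  (12 - 14.5)^2 = 6.25
Step 3: Sum of squared deviations = 87.5
Step 4: Sample variance = 87.5 / 5 = 17.5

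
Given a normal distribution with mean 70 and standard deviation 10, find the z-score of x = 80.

1

Step 1: Recall the z-score formula: z = (x - mu) / sigma
Step 2: Substitute values: z = (80 - 70) / 10
Step 3: z = 10 / 10 = 1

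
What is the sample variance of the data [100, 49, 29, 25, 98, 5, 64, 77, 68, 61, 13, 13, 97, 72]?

1102.8407

Step 1: Compute the mean: (100 + 49 + 29 + 25 + 98 + 5 + 64 + 77 + 68 + 61 + 13 + 13 + 97 + 72) / 14 = 55.0714
Step 2: Compute squared deviations from the mean:
  (100 - 55.0714)^2 = 2018.5765
  (49 - 55.0714)^2 = 36.8622
  (29 - 55.0714)^2 = 679.7194
  (25 - 55.0714)^2 = 904.2908
  (98 - 55.0714)^2 = 1842.8622
  (5 - 55.0714)^2 = 2507.148
  (64 - 55.0714)^2 = 79.7194
  (77 - 55.0714)^2 = 480.8622
  (68 - 55.0714)^2 = 167.148
  (61 - 55.0714)^2 = 35.148
  (13 - 55.0714)^2 = 1770.0051
  (13 - 55.0714)^2 = 1770.0051
  (97 - 55.0714)^2 = 1758.0051
  (72 - 55.0714)^2 = 286.5765
Step 3: Sum of squared deviations = 14336.9286
Step 4: Sample variance = 14336.9286 / 13 = 1102.8407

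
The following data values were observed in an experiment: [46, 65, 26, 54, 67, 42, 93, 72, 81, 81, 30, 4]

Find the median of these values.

59.5

Step 1: Sort the data in ascending order: [4, 26, 30, 42, 46, 54, 65, 67, 72, 81, 81, 93]
Step 2: The number of values is n = 12.
Step 3: Since n is even, the median is the average of positions 6 and 7:
  Median = (54 + 65) / 2 = 59.5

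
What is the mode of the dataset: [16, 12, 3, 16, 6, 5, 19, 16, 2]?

16

Step 1: Count the frequency of each value:
  2: appears 1 time(s)
  3: appears 1 time(s)
  5: appears 1 time(s)
  6: appears 1 time(s)
  12: appears 1 time(s)
  16: appears 3 time(s)
  19: appears 1 time(s)
Step 2: The value 16 appears most frequently (3 times).
Step 3: Mode = 16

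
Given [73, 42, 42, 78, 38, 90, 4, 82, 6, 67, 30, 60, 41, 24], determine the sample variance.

751.478

Step 1: Compute the mean: (73 + 42 + 42 + 78 + 38 + 90 + 4 + 82 + 6 + 67 + 30 + 60 + 41 + 24) / 14 = 48.3571
Step 2: Compute squared deviations from the mean:
  (73 - 48.3571)^2 = 607.2704
  (42 - 48.3571)^2 = 40.4133
  (42 - 48.3571)^2 = 40.4133
  (78 - 48.3571)^2 = 878.699
  (38 - 48.3571)^2 = 107.2704
  (90 - 48.3571)^2 = 1734.1276
  (4 - 48.3571)^2 = 1967.5561
  (82 - 48.3571)^2 = 1131.8418
  (6 - 48.3571)^2 = 1794.1276
  (67 - 48.3571)^2 = 347.5561
  (30 - 48.3571)^2 = 336.9847
  (60 - 48.3571)^2 = 135.5561
  (41 - 48.3571)^2 = 54.1276
  (24 - 48.3571)^2 = 593.2704
Step 3: Sum of squared deviations = 9769.2143
Step 4: Sample variance = 9769.2143 / 13 = 751.478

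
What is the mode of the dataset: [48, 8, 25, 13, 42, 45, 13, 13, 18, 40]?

13

Step 1: Count the frequency of each value:
  8: appears 1 time(s)
  13: appears 3 time(s)
  18: appears 1 time(s)
  25: appears 1 time(s)
  40: appears 1 time(s)
  42: appears 1 time(s)
  45: appears 1 time(s)
  48: appears 1 time(s)
Step 2: The value 13 appears most frequently (3 times).
Step 3: Mode = 13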